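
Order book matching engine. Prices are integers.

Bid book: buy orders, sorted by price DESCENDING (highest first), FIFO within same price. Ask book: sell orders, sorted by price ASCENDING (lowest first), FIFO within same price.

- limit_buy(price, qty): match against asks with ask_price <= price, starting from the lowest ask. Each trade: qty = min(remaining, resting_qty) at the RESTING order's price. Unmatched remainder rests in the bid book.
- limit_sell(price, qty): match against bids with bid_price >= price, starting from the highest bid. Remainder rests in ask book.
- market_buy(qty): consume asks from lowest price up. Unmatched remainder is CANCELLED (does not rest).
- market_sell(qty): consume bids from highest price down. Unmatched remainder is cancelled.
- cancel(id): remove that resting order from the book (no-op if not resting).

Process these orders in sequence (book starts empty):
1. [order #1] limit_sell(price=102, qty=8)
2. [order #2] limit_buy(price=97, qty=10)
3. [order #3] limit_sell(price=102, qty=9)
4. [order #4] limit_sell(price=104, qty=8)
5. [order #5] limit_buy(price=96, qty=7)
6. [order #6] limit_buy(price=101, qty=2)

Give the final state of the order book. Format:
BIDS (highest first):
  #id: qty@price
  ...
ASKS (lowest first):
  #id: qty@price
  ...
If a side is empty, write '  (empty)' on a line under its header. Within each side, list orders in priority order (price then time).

After op 1 [order #1] limit_sell(price=102, qty=8): fills=none; bids=[-] asks=[#1:8@102]
After op 2 [order #2] limit_buy(price=97, qty=10): fills=none; bids=[#2:10@97] asks=[#1:8@102]
After op 3 [order #3] limit_sell(price=102, qty=9): fills=none; bids=[#2:10@97] asks=[#1:8@102 #3:9@102]
After op 4 [order #4] limit_sell(price=104, qty=8): fills=none; bids=[#2:10@97] asks=[#1:8@102 #3:9@102 #4:8@104]
After op 5 [order #5] limit_buy(price=96, qty=7): fills=none; bids=[#2:10@97 #5:7@96] asks=[#1:8@102 #3:9@102 #4:8@104]
After op 6 [order #6] limit_buy(price=101, qty=2): fills=none; bids=[#6:2@101 #2:10@97 #5:7@96] asks=[#1:8@102 #3:9@102 #4:8@104]

Answer: BIDS (highest first):
  #6: 2@101
  #2: 10@97
  #5: 7@96
ASKS (lowest first):
  #1: 8@102
  #3: 9@102
  #4: 8@104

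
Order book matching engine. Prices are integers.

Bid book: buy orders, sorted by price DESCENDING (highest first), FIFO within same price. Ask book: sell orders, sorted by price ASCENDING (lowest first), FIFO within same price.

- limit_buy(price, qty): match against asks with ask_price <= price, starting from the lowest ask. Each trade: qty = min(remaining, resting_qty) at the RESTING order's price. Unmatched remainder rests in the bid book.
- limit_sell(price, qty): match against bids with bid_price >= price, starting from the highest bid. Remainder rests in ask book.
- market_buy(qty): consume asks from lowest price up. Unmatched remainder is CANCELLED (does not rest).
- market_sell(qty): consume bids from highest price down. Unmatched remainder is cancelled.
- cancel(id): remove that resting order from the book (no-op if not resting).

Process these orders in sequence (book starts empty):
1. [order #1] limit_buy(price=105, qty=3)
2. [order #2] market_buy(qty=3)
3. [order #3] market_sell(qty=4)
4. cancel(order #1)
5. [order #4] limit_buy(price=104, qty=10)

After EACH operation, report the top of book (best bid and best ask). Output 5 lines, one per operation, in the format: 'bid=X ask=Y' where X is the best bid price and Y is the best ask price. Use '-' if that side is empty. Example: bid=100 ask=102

Answer: bid=105 ask=-
bid=105 ask=-
bid=- ask=-
bid=- ask=-
bid=104 ask=-

Derivation:
After op 1 [order #1] limit_buy(price=105, qty=3): fills=none; bids=[#1:3@105] asks=[-]
After op 2 [order #2] market_buy(qty=3): fills=none; bids=[#1:3@105] asks=[-]
After op 3 [order #3] market_sell(qty=4): fills=#1x#3:3@105; bids=[-] asks=[-]
After op 4 cancel(order #1): fills=none; bids=[-] asks=[-]
After op 5 [order #4] limit_buy(price=104, qty=10): fills=none; bids=[#4:10@104] asks=[-]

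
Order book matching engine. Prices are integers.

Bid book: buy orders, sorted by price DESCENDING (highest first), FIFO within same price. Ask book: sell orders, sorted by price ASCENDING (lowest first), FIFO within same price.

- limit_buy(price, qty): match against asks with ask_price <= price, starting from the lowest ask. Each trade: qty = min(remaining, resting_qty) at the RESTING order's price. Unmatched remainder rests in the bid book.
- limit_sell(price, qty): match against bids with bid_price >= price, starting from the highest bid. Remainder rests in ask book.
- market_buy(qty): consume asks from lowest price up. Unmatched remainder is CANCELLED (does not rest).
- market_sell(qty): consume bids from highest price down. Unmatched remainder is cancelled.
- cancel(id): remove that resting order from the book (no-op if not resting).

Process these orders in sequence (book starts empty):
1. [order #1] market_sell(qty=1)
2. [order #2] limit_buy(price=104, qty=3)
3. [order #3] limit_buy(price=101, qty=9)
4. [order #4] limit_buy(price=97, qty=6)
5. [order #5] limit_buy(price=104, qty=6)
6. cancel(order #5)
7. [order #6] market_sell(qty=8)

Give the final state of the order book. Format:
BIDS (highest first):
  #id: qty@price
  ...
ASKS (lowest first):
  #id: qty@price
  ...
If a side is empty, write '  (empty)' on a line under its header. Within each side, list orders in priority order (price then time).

Answer: BIDS (highest first):
  #3: 4@101
  #4: 6@97
ASKS (lowest first):
  (empty)

Derivation:
After op 1 [order #1] market_sell(qty=1): fills=none; bids=[-] asks=[-]
After op 2 [order #2] limit_buy(price=104, qty=3): fills=none; bids=[#2:3@104] asks=[-]
After op 3 [order #3] limit_buy(price=101, qty=9): fills=none; bids=[#2:3@104 #3:9@101] asks=[-]
After op 4 [order #4] limit_buy(price=97, qty=6): fills=none; bids=[#2:3@104 #3:9@101 #4:6@97] asks=[-]
After op 5 [order #5] limit_buy(price=104, qty=6): fills=none; bids=[#2:3@104 #5:6@104 #3:9@101 #4:6@97] asks=[-]
After op 6 cancel(order #5): fills=none; bids=[#2:3@104 #3:9@101 #4:6@97] asks=[-]
After op 7 [order #6] market_sell(qty=8): fills=#2x#6:3@104 #3x#6:5@101; bids=[#3:4@101 #4:6@97] asks=[-]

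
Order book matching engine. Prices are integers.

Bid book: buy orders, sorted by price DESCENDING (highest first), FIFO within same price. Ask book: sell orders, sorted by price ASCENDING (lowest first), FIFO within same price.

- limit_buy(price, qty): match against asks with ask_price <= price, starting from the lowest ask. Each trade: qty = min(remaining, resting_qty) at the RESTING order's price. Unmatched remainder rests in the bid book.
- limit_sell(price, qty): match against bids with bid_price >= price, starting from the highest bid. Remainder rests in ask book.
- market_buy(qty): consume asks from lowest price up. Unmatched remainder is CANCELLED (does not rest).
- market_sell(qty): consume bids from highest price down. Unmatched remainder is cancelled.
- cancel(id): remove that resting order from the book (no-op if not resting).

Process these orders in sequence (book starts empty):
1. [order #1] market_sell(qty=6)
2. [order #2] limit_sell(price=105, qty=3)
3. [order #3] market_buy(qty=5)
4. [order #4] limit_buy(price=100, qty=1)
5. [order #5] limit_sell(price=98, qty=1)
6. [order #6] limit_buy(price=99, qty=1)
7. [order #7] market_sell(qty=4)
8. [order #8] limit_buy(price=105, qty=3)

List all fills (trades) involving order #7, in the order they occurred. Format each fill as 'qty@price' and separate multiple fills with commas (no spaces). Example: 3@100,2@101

Answer: 1@99

Derivation:
After op 1 [order #1] market_sell(qty=6): fills=none; bids=[-] asks=[-]
After op 2 [order #2] limit_sell(price=105, qty=3): fills=none; bids=[-] asks=[#2:3@105]
After op 3 [order #3] market_buy(qty=5): fills=#3x#2:3@105; bids=[-] asks=[-]
After op 4 [order #4] limit_buy(price=100, qty=1): fills=none; bids=[#4:1@100] asks=[-]
After op 5 [order #5] limit_sell(price=98, qty=1): fills=#4x#5:1@100; bids=[-] asks=[-]
After op 6 [order #6] limit_buy(price=99, qty=1): fills=none; bids=[#6:1@99] asks=[-]
After op 7 [order #7] market_sell(qty=4): fills=#6x#7:1@99; bids=[-] asks=[-]
After op 8 [order #8] limit_buy(price=105, qty=3): fills=none; bids=[#8:3@105] asks=[-]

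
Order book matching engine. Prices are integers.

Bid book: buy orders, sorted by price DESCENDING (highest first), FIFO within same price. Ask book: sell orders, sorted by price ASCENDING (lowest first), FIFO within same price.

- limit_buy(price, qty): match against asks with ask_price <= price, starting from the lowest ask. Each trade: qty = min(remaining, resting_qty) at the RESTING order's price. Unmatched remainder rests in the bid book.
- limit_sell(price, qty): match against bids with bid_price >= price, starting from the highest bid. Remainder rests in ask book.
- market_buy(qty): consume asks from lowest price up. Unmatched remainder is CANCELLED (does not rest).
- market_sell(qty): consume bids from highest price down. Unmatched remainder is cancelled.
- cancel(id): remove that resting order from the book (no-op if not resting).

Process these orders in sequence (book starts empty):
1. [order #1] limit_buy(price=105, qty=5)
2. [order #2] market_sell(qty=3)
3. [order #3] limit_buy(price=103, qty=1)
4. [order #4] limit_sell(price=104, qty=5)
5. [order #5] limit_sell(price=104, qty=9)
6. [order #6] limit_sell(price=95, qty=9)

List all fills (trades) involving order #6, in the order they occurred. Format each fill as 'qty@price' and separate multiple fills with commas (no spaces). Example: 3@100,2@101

After op 1 [order #1] limit_buy(price=105, qty=5): fills=none; bids=[#1:5@105] asks=[-]
After op 2 [order #2] market_sell(qty=3): fills=#1x#2:3@105; bids=[#1:2@105] asks=[-]
After op 3 [order #3] limit_buy(price=103, qty=1): fills=none; bids=[#1:2@105 #3:1@103] asks=[-]
After op 4 [order #4] limit_sell(price=104, qty=5): fills=#1x#4:2@105; bids=[#3:1@103] asks=[#4:3@104]
After op 5 [order #5] limit_sell(price=104, qty=9): fills=none; bids=[#3:1@103] asks=[#4:3@104 #5:9@104]
After op 6 [order #6] limit_sell(price=95, qty=9): fills=#3x#6:1@103; bids=[-] asks=[#6:8@95 #4:3@104 #5:9@104]

Answer: 1@103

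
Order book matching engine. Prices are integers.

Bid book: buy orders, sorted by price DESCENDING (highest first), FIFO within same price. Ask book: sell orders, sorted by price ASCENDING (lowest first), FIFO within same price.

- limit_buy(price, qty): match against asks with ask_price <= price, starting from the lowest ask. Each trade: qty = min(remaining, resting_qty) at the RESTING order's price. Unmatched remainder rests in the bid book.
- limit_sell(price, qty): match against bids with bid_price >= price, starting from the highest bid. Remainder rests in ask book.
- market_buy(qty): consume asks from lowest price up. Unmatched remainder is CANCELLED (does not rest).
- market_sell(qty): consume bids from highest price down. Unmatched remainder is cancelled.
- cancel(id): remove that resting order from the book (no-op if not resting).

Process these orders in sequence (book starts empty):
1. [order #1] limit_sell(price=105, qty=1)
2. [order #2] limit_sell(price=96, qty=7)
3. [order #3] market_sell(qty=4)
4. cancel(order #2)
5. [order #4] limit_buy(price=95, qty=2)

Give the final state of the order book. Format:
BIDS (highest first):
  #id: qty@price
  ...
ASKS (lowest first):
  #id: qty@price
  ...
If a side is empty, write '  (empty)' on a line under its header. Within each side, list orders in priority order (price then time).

After op 1 [order #1] limit_sell(price=105, qty=1): fills=none; bids=[-] asks=[#1:1@105]
After op 2 [order #2] limit_sell(price=96, qty=7): fills=none; bids=[-] asks=[#2:7@96 #1:1@105]
After op 3 [order #3] market_sell(qty=4): fills=none; bids=[-] asks=[#2:7@96 #1:1@105]
After op 4 cancel(order #2): fills=none; bids=[-] asks=[#1:1@105]
After op 5 [order #4] limit_buy(price=95, qty=2): fills=none; bids=[#4:2@95] asks=[#1:1@105]

Answer: BIDS (highest first):
  #4: 2@95
ASKS (lowest first):
  #1: 1@105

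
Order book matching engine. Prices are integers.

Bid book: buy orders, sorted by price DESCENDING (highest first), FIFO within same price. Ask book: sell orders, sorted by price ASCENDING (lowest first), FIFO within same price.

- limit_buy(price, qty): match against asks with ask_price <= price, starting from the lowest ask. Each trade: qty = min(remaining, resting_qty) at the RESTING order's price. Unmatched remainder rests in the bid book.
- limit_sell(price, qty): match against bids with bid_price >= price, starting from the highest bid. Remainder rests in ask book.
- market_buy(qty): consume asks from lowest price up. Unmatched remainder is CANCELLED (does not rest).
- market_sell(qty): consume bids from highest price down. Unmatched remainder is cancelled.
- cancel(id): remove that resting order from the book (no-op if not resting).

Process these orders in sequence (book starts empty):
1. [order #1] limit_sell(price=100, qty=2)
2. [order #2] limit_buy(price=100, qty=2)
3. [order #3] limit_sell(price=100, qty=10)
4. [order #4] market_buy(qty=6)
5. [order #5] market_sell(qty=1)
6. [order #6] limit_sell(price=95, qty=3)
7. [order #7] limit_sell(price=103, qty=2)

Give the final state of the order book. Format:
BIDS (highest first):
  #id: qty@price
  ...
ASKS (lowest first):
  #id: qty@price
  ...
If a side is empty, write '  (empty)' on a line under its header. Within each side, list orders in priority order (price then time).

Answer: BIDS (highest first):
  (empty)
ASKS (lowest first):
  #6: 3@95
  #3: 4@100
  #7: 2@103

Derivation:
After op 1 [order #1] limit_sell(price=100, qty=2): fills=none; bids=[-] asks=[#1:2@100]
After op 2 [order #2] limit_buy(price=100, qty=2): fills=#2x#1:2@100; bids=[-] asks=[-]
After op 3 [order #3] limit_sell(price=100, qty=10): fills=none; bids=[-] asks=[#3:10@100]
After op 4 [order #4] market_buy(qty=6): fills=#4x#3:6@100; bids=[-] asks=[#3:4@100]
After op 5 [order #5] market_sell(qty=1): fills=none; bids=[-] asks=[#3:4@100]
After op 6 [order #6] limit_sell(price=95, qty=3): fills=none; bids=[-] asks=[#6:3@95 #3:4@100]
After op 7 [order #7] limit_sell(price=103, qty=2): fills=none; bids=[-] asks=[#6:3@95 #3:4@100 #7:2@103]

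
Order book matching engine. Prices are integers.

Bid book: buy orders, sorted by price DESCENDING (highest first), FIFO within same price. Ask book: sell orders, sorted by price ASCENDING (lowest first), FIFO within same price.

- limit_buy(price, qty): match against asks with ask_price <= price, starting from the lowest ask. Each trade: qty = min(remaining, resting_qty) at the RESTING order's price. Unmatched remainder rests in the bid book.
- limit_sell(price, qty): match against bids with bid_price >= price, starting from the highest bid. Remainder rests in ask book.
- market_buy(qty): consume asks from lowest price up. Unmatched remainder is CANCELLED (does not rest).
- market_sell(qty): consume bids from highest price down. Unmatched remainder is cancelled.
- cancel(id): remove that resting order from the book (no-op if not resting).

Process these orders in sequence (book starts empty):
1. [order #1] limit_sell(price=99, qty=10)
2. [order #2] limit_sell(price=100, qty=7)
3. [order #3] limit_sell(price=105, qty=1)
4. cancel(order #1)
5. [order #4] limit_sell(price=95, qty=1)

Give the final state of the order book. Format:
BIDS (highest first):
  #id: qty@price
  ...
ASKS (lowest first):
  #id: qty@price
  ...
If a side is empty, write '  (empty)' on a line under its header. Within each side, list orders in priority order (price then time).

Answer: BIDS (highest first):
  (empty)
ASKS (lowest first):
  #4: 1@95
  #2: 7@100
  #3: 1@105

Derivation:
After op 1 [order #1] limit_sell(price=99, qty=10): fills=none; bids=[-] asks=[#1:10@99]
After op 2 [order #2] limit_sell(price=100, qty=7): fills=none; bids=[-] asks=[#1:10@99 #2:7@100]
After op 3 [order #3] limit_sell(price=105, qty=1): fills=none; bids=[-] asks=[#1:10@99 #2:7@100 #3:1@105]
After op 4 cancel(order #1): fills=none; bids=[-] asks=[#2:7@100 #3:1@105]
After op 5 [order #4] limit_sell(price=95, qty=1): fills=none; bids=[-] asks=[#4:1@95 #2:7@100 #3:1@105]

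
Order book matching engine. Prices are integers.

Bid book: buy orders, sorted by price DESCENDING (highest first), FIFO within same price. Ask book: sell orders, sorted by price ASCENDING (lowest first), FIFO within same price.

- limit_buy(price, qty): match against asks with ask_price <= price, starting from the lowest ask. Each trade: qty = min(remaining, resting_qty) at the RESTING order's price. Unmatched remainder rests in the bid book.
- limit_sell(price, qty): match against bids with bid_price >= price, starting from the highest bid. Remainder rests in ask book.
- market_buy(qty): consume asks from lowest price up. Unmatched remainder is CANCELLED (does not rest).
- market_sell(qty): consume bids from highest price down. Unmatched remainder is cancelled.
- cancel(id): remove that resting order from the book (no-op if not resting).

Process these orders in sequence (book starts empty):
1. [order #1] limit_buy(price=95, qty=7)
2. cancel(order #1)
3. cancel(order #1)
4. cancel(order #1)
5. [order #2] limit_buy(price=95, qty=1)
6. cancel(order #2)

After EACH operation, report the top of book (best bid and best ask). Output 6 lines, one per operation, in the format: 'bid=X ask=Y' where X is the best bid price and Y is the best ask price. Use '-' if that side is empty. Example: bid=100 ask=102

After op 1 [order #1] limit_buy(price=95, qty=7): fills=none; bids=[#1:7@95] asks=[-]
After op 2 cancel(order #1): fills=none; bids=[-] asks=[-]
After op 3 cancel(order #1): fills=none; bids=[-] asks=[-]
After op 4 cancel(order #1): fills=none; bids=[-] asks=[-]
After op 5 [order #2] limit_buy(price=95, qty=1): fills=none; bids=[#2:1@95] asks=[-]
After op 6 cancel(order #2): fills=none; bids=[-] asks=[-]

Answer: bid=95 ask=-
bid=- ask=-
bid=- ask=-
bid=- ask=-
bid=95 ask=-
bid=- ask=-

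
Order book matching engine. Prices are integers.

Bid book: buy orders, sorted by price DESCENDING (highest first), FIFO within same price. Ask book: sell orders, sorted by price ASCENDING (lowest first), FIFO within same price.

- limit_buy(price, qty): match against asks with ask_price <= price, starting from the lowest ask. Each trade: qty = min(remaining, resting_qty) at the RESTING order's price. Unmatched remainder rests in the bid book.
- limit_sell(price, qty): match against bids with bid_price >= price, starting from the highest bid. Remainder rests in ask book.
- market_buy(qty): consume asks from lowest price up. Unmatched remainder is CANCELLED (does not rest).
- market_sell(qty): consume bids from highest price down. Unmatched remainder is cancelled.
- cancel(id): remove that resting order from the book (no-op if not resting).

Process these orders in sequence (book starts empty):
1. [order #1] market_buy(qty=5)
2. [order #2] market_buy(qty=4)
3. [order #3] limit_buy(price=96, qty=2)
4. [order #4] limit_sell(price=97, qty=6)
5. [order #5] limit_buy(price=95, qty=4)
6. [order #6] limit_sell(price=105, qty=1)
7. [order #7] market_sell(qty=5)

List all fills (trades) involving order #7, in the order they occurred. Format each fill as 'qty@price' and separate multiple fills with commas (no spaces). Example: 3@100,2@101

Answer: 2@96,3@95

Derivation:
After op 1 [order #1] market_buy(qty=5): fills=none; bids=[-] asks=[-]
After op 2 [order #2] market_buy(qty=4): fills=none; bids=[-] asks=[-]
After op 3 [order #3] limit_buy(price=96, qty=2): fills=none; bids=[#3:2@96] asks=[-]
After op 4 [order #4] limit_sell(price=97, qty=6): fills=none; bids=[#3:2@96] asks=[#4:6@97]
After op 5 [order #5] limit_buy(price=95, qty=4): fills=none; bids=[#3:2@96 #5:4@95] asks=[#4:6@97]
After op 6 [order #6] limit_sell(price=105, qty=1): fills=none; bids=[#3:2@96 #5:4@95] asks=[#4:6@97 #6:1@105]
After op 7 [order #7] market_sell(qty=5): fills=#3x#7:2@96 #5x#7:3@95; bids=[#5:1@95] asks=[#4:6@97 #6:1@105]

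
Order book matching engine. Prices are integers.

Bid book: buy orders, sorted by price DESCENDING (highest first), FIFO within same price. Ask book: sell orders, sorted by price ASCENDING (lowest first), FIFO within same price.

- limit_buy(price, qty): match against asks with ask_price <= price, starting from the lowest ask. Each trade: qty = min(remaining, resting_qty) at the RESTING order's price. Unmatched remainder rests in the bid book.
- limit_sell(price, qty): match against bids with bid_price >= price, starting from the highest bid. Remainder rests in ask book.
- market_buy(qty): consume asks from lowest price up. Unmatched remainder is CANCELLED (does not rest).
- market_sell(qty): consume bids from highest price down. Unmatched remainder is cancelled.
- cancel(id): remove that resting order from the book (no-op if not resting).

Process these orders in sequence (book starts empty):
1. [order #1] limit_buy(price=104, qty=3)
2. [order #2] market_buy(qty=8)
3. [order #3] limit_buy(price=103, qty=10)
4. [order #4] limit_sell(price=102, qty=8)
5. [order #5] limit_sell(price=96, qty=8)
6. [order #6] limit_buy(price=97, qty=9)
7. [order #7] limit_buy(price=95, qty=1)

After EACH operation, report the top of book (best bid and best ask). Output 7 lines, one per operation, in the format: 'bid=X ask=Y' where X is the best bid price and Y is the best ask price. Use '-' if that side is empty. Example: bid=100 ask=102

After op 1 [order #1] limit_buy(price=104, qty=3): fills=none; bids=[#1:3@104] asks=[-]
After op 2 [order #2] market_buy(qty=8): fills=none; bids=[#1:3@104] asks=[-]
After op 3 [order #3] limit_buy(price=103, qty=10): fills=none; bids=[#1:3@104 #3:10@103] asks=[-]
After op 4 [order #4] limit_sell(price=102, qty=8): fills=#1x#4:3@104 #3x#4:5@103; bids=[#3:5@103] asks=[-]
After op 5 [order #5] limit_sell(price=96, qty=8): fills=#3x#5:5@103; bids=[-] asks=[#5:3@96]
After op 6 [order #6] limit_buy(price=97, qty=9): fills=#6x#5:3@96; bids=[#6:6@97] asks=[-]
After op 7 [order #7] limit_buy(price=95, qty=1): fills=none; bids=[#6:6@97 #7:1@95] asks=[-]

Answer: bid=104 ask=-
bid=104 ask=-
bid=104 ask=-
bid=103 ask=-
bid=- ask=96
bid=97 ask=-
bid=97 ask=-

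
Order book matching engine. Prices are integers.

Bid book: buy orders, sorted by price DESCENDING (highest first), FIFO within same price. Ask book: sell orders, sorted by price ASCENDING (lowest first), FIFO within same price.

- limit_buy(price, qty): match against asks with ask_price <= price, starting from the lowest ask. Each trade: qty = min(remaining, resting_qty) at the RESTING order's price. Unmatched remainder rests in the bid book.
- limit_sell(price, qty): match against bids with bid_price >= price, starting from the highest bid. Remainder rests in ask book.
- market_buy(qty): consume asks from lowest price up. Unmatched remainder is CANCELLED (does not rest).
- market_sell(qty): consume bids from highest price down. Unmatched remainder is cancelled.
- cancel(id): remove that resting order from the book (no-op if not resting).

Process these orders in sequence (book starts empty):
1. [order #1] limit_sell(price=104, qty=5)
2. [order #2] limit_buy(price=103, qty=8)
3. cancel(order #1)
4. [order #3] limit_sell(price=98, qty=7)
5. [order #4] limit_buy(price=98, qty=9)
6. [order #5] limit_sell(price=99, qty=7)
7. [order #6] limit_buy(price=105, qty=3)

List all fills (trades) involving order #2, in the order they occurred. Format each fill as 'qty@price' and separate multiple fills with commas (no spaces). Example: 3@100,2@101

Answer: 7@103,1@103

Derivation:
After op 1 [order #1] limit_sell(price=104, qty=5): fills=none; bids=[-] asks=[#1:5@104]
After op 2 [order #2] limit_buy(price=103, qty=8): fills=none; bids=[#2:8@103] asks=[#1:5@104]
After op 3 cancel(order #1): fills=none; bids=[#2:8@103] asks=[-]
After op 4 [order #3] limit_sell(price=98, qty=7): fills=#2x#3:7@103; bids=[#2:1@103] asks=[-]
After op 5 [order #4] limit_buy(price=98, qty=9): fills=none; bids=[#2:1@103 #4:9@98] asks=[-]
After op 6 [order #5] limit_sell(price=99, qty=7): fills=#2x#5:1@103; bids=[#4:9@98] asks=[#5:6@99]
After op 7 [order #6] limit_buy(price=105, qty=3): fills=#6x#5:3@99; bids=[#4:9@98] asks=[#5:3@99]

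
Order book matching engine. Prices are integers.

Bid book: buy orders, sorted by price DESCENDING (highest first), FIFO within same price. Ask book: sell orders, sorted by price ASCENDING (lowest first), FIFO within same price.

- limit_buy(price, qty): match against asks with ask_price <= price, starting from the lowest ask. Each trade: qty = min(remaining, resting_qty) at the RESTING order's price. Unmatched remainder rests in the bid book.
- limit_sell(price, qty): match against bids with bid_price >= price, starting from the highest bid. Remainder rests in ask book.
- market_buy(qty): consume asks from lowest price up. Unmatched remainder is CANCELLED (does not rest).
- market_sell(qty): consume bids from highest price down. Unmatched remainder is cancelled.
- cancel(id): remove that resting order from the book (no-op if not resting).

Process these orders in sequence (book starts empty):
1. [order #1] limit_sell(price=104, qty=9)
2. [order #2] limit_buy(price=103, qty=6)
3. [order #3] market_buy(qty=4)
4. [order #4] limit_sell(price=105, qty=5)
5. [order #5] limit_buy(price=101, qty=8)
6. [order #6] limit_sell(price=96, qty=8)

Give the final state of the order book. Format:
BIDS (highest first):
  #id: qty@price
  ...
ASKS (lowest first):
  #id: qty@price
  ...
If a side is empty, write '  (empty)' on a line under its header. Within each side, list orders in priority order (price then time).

Answer: BIDS (highest first):
  #5: 6@101
ASKS (lowest first):
  #1: 5@104
  #4: 5@105

Derivation:
After op 1 [order #1] limit_sell(price=104, qty=9): fills=none; bids=[-] asks=[#1:9@104]
After op 2 [order #2] limit_buy(price=103, qty=6): fills=none; bids=[#2:6@103] asks=[#1:9@104]
After op 3 [order #3] market_buy(qty=4): fills=#3x#1:4@104; bids=[#2:6@103] asks=[#1:5@104]
After op 4 [order #4] limit_sell(price=105, qty=5): fills=none; bids=[#2:6@103] asks=[#1:5@104 #4:5@105]
After op 5 [order #5] limit_buy(price=101, qty=8): fills=none; bids=[#2:6@103 #5:8@101] asks=[#1:5@104 #4:5@105]
After op 6 [order #6] limit_sell(price=96, qty=8): fills=#2x#6:6@103 #5x#6:2@101; bids=[#5:6@101] asks=[#1:5@104 #4:5@105]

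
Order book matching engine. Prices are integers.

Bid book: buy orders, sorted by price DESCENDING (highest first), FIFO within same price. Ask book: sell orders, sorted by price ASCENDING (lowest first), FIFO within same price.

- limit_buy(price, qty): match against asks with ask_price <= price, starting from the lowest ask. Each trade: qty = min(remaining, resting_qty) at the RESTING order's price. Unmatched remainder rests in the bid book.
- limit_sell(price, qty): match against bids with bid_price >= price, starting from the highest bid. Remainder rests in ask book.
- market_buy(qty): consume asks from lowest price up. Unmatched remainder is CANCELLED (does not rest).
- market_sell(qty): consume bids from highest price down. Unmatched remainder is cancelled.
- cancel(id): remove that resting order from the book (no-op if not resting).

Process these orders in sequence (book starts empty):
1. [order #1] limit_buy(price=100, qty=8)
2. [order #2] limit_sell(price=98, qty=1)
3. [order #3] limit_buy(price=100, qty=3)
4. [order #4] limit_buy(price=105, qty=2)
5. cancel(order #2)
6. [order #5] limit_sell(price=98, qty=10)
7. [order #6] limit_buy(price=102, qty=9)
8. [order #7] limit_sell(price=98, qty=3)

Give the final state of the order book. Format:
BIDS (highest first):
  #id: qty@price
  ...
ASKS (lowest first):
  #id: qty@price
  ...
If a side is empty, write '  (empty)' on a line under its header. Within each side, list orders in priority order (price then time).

Answer: BIDS (highest first):
  #6: 6@102
  #3: 2@100
ASKS (lowest first):
  (empty)

Derivation:
After op 1 [order #1] limit_buy(price=100, qty=8): fills=none; bids=[#1:8@100] asks=[-]
After op 2 [order #2] limit_sell(price=98, qty=1): fills=#1x#2:1@100; bids=[#1:7@100] asks=[-]
After op 3 [order #3] limit_buy(price=100, qty=3): fills=none; bids=[#1:7@100 #3:3@100] asks=[-]
After op 4 [order #4] limit_buy(price=105, qty=2): fills=none; bids=[#4:2@105 #1:7@100 #3:3@100] asks=[-]
After op 5 cancel(order #2): fills=none; bids=[#4:2@105 #1:7@100 #3:3@100] asks=[-]
After op 6 [order #5] limit_sell(price=98, qty=10): fills=#4x#5:2@105 #1x#5:7@100 #3x#5:1@100; bids=[#3:2@100] asks=[-]
After op 7 [order #6] limit_buy(price=102, qty=9): fills=none; bids=[#6:9@102 #3:2@100] asks=[-]
After op 8 [order #7] limit_sell(price=98, qty=3): fills=#6x#7:3@102; bids=[#6:6@102 #3:2@100] asks=[-]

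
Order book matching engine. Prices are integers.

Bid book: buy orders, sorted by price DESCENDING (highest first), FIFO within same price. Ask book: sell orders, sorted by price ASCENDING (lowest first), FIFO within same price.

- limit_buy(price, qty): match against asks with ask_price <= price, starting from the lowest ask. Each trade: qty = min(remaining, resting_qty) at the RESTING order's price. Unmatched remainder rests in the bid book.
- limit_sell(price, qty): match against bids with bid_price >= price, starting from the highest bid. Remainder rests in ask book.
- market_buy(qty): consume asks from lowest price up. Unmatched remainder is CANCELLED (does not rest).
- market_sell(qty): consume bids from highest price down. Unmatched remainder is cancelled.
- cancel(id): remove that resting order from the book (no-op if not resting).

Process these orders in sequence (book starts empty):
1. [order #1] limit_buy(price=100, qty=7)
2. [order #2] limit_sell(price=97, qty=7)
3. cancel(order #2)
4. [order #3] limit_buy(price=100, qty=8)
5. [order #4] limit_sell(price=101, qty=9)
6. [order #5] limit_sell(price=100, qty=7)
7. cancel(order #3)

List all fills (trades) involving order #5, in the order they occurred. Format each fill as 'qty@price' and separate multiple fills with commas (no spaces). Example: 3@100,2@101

After op 1 [order #1] limit_buy(price=100, qty=7): fills=none; bids=[#1:7@100] asks=[-]
After op 2 [order #2] limit_sell(price=97, qty=7): fills=#1x#2:7@100; bids=[-] asks=[-]
After op 3 cancel(order #2): fills=none; bids=[-] asks=[-]
After op 4 [order #3] limit_buy(price=100, qty=8): fills=none; bids=[#3:8@100] asks=[-]
After op 5 [order #4] limit_sell(price=101, qty=9): fills=none; bids=[#3:8@100] asks=[#4:9@101]
After op 6 [order #5] limit_sell(price=100, qty=7): fills=#3x#5:7@100; bids=[#3:1@100] asks=[#4:9@101]
After op 7 cancel(order #3): fills=none; bids=[-] asks=[#4:9@101]

Answer: 7@100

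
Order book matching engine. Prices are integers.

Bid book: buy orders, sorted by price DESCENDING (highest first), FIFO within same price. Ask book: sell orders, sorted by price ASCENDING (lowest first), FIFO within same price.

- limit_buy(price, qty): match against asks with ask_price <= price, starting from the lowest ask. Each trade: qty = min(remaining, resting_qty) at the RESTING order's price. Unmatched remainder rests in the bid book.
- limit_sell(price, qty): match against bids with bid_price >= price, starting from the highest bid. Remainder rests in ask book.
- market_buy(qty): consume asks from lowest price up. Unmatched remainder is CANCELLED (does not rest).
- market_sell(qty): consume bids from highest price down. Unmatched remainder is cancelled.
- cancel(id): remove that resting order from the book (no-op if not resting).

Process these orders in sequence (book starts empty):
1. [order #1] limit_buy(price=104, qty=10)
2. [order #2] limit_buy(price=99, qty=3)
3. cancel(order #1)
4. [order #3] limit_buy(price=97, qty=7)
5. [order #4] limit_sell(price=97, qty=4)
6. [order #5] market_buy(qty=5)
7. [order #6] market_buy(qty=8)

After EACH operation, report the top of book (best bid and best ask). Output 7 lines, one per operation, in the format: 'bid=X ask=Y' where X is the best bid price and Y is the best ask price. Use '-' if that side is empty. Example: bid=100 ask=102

After op 1 [order #1] limit_buy(price=104, qty=10): fills=none; bids=[#1:10@104] asks=[-]
After op 2 [order #2] limit_buy(price=99, qty=3): fills=none; bids=[#1:10@104 #2:3@99] asks=[-]
After op 3 cancel(order #1): fills=none; bids=[#2:3@99] asks=[-]
After op 4 [order #3] limit_buy(price=97, qty=7): fills=none; bids=[#2:3@99 #3:7@97] asks=[-]
After op 5 [order #4] limit_sell(price=97, qty=4): fills=#2x#4:3@99 #3x#4:1@97; bids=[#3:6@97] asks=[-]
After op 6 [order #5] market_buy(qty=5): fills=none; bids=[#3:6@97] asks=[-]
After op 7 [order #6] market_buy(qty=8): fills=none; bids=[#3:6@97] asks=[-]

Answer: bid=104 ask=-
bid=104 ask=-
bid=99 ask=-
bid=99 ask=-
bid=97 ask=-
bid=97 ask=-
bid=97 ask=-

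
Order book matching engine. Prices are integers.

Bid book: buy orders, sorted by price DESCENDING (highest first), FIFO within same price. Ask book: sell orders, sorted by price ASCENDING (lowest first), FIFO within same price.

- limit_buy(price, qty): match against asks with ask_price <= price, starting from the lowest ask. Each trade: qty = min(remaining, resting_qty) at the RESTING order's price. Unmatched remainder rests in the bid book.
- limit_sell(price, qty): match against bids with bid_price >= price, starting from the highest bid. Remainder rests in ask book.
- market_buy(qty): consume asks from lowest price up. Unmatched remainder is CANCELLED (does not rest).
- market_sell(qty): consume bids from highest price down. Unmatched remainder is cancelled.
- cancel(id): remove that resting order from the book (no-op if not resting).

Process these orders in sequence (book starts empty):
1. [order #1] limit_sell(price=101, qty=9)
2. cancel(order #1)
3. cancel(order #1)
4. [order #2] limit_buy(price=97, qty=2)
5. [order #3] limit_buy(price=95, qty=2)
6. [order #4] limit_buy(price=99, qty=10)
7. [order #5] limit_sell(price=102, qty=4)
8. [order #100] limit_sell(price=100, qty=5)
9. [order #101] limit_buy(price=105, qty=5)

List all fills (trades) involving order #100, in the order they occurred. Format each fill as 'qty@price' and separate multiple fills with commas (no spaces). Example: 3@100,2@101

Answer: 5@100

Derivation:
After op 1 [order #1] limit_sell(price=101, qty=9): fills=none; bids=[-] asks=[#1:9@101]
After op 2 cancel(order #1): fills=none; bids=[-] asks=[-]
After op 3 cancel(order #1): fills=none; bids=[-] asks=[-]
After op 4 [order #2] limit_buy(price=97, qty=2): fills=none; bids=[#2:2@97] asks=[-]
After op 5 [order #3] limit_buy(price=95, qty=2): fills=none; bids=[#2:2@97 #3:2@95] asks=[-]
After op 6 [order #4] limit_buy(price=99, qty=10): fills=none; bids=[#4:10@99 #2:2@97 #3:2@95] asks=[-]
After op 7 [order #5] limit_sell(price=102, qty=4): fills=none; bids=[#4:10@99 #2:2@97 #3:2@95] asks=[#5:4@102]
After op 8 [order #100] limit_sell(price=100, qty=5): fills=none; bids=[#4:10@99 #2:2@97 #3:2@95] asks=[#100:5@100 #5:4@102]
After op 9 [order #101] limit_buy(price=105, qty=5): fills=#101x#100:5@100; bids=[#4:10@99 #2:2@97 #3:2@95] asks=[#5:4@102]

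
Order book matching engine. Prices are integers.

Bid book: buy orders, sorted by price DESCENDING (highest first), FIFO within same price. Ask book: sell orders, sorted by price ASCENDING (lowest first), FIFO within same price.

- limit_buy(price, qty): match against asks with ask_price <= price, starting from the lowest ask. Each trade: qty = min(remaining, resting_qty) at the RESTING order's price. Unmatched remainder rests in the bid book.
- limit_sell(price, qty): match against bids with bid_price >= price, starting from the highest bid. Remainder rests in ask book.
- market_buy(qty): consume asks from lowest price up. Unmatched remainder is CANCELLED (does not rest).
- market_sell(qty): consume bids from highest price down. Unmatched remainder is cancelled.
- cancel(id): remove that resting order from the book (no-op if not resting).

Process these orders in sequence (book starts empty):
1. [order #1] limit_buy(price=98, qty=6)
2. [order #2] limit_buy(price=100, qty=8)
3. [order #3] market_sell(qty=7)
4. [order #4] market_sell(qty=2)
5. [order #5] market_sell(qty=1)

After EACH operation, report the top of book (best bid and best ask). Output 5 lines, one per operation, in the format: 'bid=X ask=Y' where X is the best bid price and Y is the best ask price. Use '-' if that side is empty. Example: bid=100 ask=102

After op 1 [order #1] limit_buy(price=98, qty=6): fills=none; bids=[#1:6@98] asks=[-]
After op 2 [order #2] limit_buy(price=100, qty=8): fills=none; bids=[#2:8@100 #1:6@98] asks=[-]
After op 3 [order #3] market_sell(qty=7): fills=#2x#3:7@100; bids=[#2:1@100 #1:6@98] asks=[-]
After op 4 [order #4] market_sell(qty=2): fills=#2x#4:1@100 #1x#4:1@98; bids=[#1:5@98] asks=[-]
After op 5 [order #5] market_sell(qty=1): fills=#1x#5:1@98; bids=[#1:4@98] asks=[-]

Answer: bid=98 ask=-
bid=100 ask=-
bid=100 ask=-
bid=98 ask=-
bid=98 ask=-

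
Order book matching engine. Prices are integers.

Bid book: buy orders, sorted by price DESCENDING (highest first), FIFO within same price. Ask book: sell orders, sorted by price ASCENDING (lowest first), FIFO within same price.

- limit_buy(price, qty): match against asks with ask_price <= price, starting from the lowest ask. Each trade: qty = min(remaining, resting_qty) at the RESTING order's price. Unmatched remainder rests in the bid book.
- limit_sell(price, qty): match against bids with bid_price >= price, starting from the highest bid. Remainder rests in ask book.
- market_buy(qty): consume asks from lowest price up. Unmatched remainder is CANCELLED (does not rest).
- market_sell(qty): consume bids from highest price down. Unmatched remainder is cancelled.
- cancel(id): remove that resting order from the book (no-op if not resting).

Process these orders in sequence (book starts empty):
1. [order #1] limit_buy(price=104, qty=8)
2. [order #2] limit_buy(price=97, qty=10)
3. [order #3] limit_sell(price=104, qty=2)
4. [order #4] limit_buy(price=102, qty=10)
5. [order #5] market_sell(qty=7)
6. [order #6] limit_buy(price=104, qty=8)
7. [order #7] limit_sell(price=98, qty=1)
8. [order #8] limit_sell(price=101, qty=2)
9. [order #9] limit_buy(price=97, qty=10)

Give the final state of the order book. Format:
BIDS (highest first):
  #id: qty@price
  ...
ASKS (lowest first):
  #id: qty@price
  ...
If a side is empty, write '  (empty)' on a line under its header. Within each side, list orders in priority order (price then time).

Answer: BIDS (highest first):
  #6: 5@104
  #4: 9@102
  #2: 10@97
  #9: 10@97
ASKS (lowest first):
  (empty)

Derivation:
After op 1 [order #1] limit_buy(price=104, qty=8): fills=none; bids=[#1:8@104] asks=[-]
After op 2 [order #2] limit_buy(price=97, qty=10): fills=none; bids=[#1:8@104 #2:10@97] asks=[-]
After op 3 [order #3] limit_sell(price=104, qty=2): fills=#1x#3:2@104; bids=[#1:6@104 #2:10@97] asks=[-]
After op 4 [order #4] limit_buy(price=102, qty=10): fills=none; bids=[#1:6@104 #4:10@102 #2:10@97] asks=[-]
After op 5 [order #5] market_sell(qty=7): fills=#1x#5:6@104 #4x#5:1@102; bids=[#4:9@102 #2:10@97] asks=[-]
After op 6 [order #6] limit_buy(price=104, qty=8): fills=none; bids=[#6:8@104 #4:9@102 #2:10@97] asks=[-]
After op 7 [order #7] limit_sell(price=98, qty=1): fills=#6x#7:1@104; bids=[#6:7@104 #4:9@102 #2:10@97] asks=[-]
After op 8 [order #8] limit_sell(price=101, qty=2): fills=#6x#8:2@104; bids=[#6:5@104 #4:9@102 #2:10@97] asks=[-]
After op 9 [order #9] limit_buy(price=97, qty=10): fills=none; bids=[#6:5@104 #4:9@102 #2:10@97 #9:10@97] asks=[-]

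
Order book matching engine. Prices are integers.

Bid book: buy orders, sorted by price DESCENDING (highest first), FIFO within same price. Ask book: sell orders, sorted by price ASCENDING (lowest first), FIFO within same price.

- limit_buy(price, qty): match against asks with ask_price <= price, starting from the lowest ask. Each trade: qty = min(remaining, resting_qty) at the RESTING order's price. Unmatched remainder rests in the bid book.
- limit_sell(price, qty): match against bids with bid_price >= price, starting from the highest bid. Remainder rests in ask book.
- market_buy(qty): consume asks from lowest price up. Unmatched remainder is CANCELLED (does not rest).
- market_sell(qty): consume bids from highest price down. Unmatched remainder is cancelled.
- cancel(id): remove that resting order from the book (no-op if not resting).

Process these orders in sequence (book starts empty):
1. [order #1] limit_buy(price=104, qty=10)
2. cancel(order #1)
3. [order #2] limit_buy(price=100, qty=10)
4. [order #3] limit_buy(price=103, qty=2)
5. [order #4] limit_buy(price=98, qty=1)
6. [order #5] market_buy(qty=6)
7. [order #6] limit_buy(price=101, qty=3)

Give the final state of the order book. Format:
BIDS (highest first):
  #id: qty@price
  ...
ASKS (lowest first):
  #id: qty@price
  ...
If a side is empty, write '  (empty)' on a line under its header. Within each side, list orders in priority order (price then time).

Answer: BIDS (highest first):
  #3: 2@103
  #6: 3@101
  #2: 10@100
  #4: 1@98
ASKS (lowest first):
  (empty)

Derivation:
After op 1 [order #1] limit_buy(price=104, qty=10): fills=none; bids=[#1:10@104] asks=[-]
After op 2 cancel(order #1): fills=none; bids=[-] asks=[-]
After op 3 [order #2] limit_buy(price=100, qty=10): fills=none; bids=[#2:10@100] asks=[-]
After op 4 [order #3] limit_buy(price=103, qty=2): fills=none; bids=[#3:2@103 #2:10@100] asks=[-]
After op 5 [order #4] limit_buy(price=98, qty=1): fills=none; bids=[#3:2@103 #2:10@100 #4:1@98] asks=[-]
After op 6 [order #5] market_buy(qty=6): fills=none; bids=[#3:2@103 #2:10@100 #4:1@98] asks=[-]
After op 7 [order #6] limit_buy(price=101, qty=3): fills=none; bids=[#3:2@103 #6:3@101 #2:10@100 #4:1@98] asks=[-]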